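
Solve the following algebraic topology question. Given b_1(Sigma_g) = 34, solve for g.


For a closed orientable surface: b_1 = 2g.
34 = 2g
g = 34 / 2 = 17

17


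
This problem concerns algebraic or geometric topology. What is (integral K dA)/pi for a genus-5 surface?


Gauss-Bonnet: integral K dA = 2*pi*chi(M).
chi(Sigma_5) = 2 - 2*5 = -8.
(integral K dA)/pi = 2*chi = 2*(-8) = -16

-16


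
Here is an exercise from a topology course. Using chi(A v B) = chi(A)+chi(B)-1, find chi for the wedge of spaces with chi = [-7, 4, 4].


chi(A v B) = chi(A) + chi(B) - 1 (one point identified).
For 3 spaces: chi = (sum chi_i) - (3 - 1).
sum = 1; chi = 1 - 2 = -1

-1


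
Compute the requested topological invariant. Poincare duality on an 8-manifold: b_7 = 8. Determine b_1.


Poincare duality for closed orientable n-manifolds: b_k = b_{n-k}.
Here n = 8, so b_1 = b_7 = 8

8


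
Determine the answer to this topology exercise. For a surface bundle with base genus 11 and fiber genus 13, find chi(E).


For a fiber bundle F -> E -> B (with CW structure): chi(E) = chi(B) * chi(F).
chi(Sigma_11) = -20, chi(Sigma_13) = -24.
chi(E) = (-20) * (-24) = 480

480


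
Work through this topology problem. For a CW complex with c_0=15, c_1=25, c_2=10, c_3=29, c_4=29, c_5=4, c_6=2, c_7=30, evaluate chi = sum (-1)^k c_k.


chi = sum_k (-1)^k c_k.
= (-1)^0*15 + (-1)^1*25 + (-1)^2*10 + (-1)^3*29 + (-1)^4*29 + (-1)^5*4 + (-1)^6*2 + (-1)^7*30
= (15) + (-25) + (10) + (-29) + (29) + (-4) + (2) + (-30)
= -32

-32


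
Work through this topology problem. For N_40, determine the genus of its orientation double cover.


chi(N_40) = 2 - 40 = -38.
Double cover: chi(Sigma_g) = 2 * chi(N_40) = 2*(-38) = -76.
2 - 2g = -76, so g = (2 - (-76))/2 = 78/2 = 39

39


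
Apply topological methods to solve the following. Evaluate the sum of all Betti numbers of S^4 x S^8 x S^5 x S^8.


Total Betti number is multiplicative under products.
Each S^d (d>=1) has total Betti number 2.
There are 4 sphere factors.
Total = 2^4 = 16

16


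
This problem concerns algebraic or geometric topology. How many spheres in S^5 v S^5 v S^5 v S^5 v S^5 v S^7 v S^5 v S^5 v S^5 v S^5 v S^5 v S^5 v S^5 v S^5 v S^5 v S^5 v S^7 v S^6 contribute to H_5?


For a wedge of spheres, H_k (k>0) is free on one generator per sphere of dimension k.
Spheres of dimension 5: count = 15.
b_5 = 15

15


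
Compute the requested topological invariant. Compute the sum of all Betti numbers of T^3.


b_k(T^3) = C(3,k), so the sum over k is sum_k C(3,k) = 2^3.
Total = 2^3 = 8

8


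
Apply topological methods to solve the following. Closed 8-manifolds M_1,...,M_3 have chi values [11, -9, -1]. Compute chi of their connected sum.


For n-manifolds: chi(A#B) = chi(A) + chi(B) - chi(S^8).
chi(S^8) = 1 + (-1)^8 = 2.
chi(#) = (sum chi_i) - (3-1)*chi(S^8) = 1 - 2*2 = -3

-3


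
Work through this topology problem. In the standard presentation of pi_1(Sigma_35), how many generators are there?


Standard presentation: pi_1(Sigma_g) = <a_1,b_1,...,a_g,b_g | [a_1,b_1]...[a_g,b_g] = 1>.
Number of generators = 2g = 2*35 = 70

70


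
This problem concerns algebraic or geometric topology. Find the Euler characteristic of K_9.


K_9: V = 9, E = C(9,2) = 36.
chi = V - E = 9 - 36 = -27

-27


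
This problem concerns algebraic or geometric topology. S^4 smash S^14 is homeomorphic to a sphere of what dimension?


S^m ^ S^n = S^{m+n}.
k = 4 + 14 = 18

18


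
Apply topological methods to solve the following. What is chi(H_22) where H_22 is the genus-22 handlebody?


A genus-g handlebody deformation retracts to a wedge of g circles.
chi(vee_g S^1) = 1 - g.
chi(H_22) = 1 - 22 = -21

-21


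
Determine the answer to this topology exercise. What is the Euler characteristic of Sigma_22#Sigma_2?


chi(Sigma_22) = 2 - 2*22 = -42
chi(Sigma_2) = 2 - 2*2 = -2
For surfaces: chi(A#B) = chi(A) + chi(B) - 2.
chi = -42 + -2 - 2 = -46

-46


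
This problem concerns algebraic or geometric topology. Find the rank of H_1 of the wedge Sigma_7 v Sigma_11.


For a wedge: H_1(A v B) = H_1(A) + H_1(B).
b_1(Sigma_7) = 14, b_1(Sigma_11) = 22.
b_1 = 14 + 22 = 36

36


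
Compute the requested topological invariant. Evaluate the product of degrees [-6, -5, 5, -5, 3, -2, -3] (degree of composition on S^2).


Degree is multiplicative: deg(composition) = product of degrees.
= (-6) * (-5) * (5) * (-5) * (3) * (-2) * (-3) = -13500

-13500


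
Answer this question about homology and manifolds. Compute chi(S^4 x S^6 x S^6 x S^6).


chi is multiplicative: chi(X x Y) = chi(X) chi(Y).
Each even-dim sphere has chi = 2. There are 4 factors.
chi = 2^4 = 16

16


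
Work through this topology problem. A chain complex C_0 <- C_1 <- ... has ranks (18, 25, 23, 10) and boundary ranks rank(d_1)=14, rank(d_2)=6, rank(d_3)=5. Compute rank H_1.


rank H_k = rank(ker d_k) - rank(im d_{k+1}).
rank(ker d_1) = rank(C_1) - rank(d_1) = 25 - 14 = 11.
rank(im d_{1+1}) = 6.
rank H_1 = 11 - 6 = 5

5


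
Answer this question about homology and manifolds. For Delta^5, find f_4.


Delta^5 has 5+1 vertices. A 4-face is a choice of 4+1 vertices.
f_4 = C(5+1, 4+1) = C(6,5) = 6

6


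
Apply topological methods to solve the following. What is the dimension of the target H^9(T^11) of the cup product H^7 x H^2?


Cup product: H^p x H^q -> H^{p+q}; here p+q = 7+2 = 9.
rank H^k(T^n) = C(n,k).
C(11,9) = 55

55


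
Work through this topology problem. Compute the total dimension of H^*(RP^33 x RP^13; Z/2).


dim H^*(RP^n; Z/2) = n+1 (one Z/2 in each degree 0..n).
Total Betti number is multiplicative.
Total = (33+1) * (13+1) = 34 * 14 = 476

476


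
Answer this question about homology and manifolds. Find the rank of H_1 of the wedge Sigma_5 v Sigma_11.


For a wedge: H_1(A v B) = H_1(A) + H_1(B).
b_1(Sigma_5) = 10, b_1(Sigma_11) = 22.
b_1 = 10 + 22 = 32

32


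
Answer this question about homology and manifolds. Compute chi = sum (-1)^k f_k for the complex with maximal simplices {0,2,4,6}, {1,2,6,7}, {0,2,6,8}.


Enumerate all faces; f-vector: f_0=7, f_1=14, f_2=11, f_3=3.
chi = sum (-1)^k f_k = 1

1


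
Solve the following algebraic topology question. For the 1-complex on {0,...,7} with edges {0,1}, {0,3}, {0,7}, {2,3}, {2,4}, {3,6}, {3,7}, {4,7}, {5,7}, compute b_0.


Run DFS/union-find over 8 vertices.
V = 8, E = 9.
Number of components = 1

1


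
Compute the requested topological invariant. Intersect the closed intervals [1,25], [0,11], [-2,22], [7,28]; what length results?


Intersection = [max(a_i), min(b_i)] = [7, 11].
Length = 11 - 7 = 4

4


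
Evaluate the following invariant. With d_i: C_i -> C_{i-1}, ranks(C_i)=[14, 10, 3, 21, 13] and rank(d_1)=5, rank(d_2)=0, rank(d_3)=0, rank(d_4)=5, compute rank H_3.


rank H_k = rank(ker d_k) - rank(im d_{k+1}).
rank(ker d_3) = rank(C_3) - rank(d_3) = 21 - 0 = 21.
rank(im d_{3+1}) = 5.
rank H_3 = 21 - 5 = 16

16


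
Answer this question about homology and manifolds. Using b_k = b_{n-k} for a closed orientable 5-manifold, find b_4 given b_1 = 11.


Poincare duality for closed orientable n-manifolds: b_k = b_{n-k}.
Here n = 5, so b_4 = b_1 = 11

11


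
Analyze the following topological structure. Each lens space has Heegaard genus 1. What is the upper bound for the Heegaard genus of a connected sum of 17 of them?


Heegaard genus satisfies g(A#B) <= g(A) + g(B).
Each lens space has g = 1.
Upper bound: 17 * 1 = 17

17


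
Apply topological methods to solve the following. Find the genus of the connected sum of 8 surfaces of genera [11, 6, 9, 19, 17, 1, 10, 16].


Genus is additive under connected sum of orientable surfaces.
g = 11 + 6 + 9 + 19 + 17 + 1 + 10 + 16 = 89

89


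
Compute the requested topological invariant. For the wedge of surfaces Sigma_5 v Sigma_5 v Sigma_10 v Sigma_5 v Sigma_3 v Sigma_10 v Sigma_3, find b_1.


For a wedge X v Y: reduced H_k(X v Y) = H_k(X) + H_k(Y).
Each Sigma_g contributes b_1 = 2g.
b_1 = 10 + 10 + 20 + 10 + 6 + 20 + 6 = 82

82


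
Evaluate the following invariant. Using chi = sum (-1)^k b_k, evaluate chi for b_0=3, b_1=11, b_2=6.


chi = sum_k (-1)^k b_k.
= (3) + (-11) + (6)
= -2

-2


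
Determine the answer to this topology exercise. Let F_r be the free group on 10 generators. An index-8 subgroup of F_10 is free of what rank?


Nielsen-Schreier: an index-n subgroup of F_r is free of rank 1 + n(r-1).
Equivalently: chi(cover) = n*chi(base); chi(vee_r S^1) = 1 - 10 = -9.
chi(E) = 8*(-9) = -72; rank = 1 - chi(E) = 1 - (-72) = 73.
rank = 1 + 8*(10-1) = 1 + 72 = 73

73


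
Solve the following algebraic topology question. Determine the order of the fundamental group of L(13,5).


pi_1(L(p,q)) = Z/pZ for any q coprime to p.
|pi_1(L(13,5))| = 13

13


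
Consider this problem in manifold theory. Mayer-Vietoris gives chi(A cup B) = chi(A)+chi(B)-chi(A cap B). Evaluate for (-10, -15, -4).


chi(A cup B) = chi(A) + chi(B) - chi(A cap B)
= -10 + (-15) - (-4)
= -21

-21


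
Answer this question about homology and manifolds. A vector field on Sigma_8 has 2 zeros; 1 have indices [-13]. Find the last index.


Poincare-Hopf: sum of indices = chi(M).
chi(Sigma_8) = 2 - 2*8 = -14.
Sum of known indices = -13.
x = chi - (sum known) = -14 - (-13) = -1

-1


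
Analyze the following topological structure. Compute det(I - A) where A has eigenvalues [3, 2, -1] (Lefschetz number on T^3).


For a torus self-map: L(f) = det(I - A) where A acts on H_1.
L(f) = (1-3) * (1-2) * (1--1) = -2 * -1 * 2 = 4

4


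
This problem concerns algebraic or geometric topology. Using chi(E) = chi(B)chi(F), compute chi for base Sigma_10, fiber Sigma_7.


For a fiber bundle F -> E -> B (with CW structure): chi(E) = chi(B) * chi(F).
chi(Sigma_10) = -18, chi(Sigma_7) = -12.
chi(E) = (-18) * (-12) = 216

216


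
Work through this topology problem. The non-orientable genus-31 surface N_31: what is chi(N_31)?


For a non-orientable closed surface with k crosscaps: chi = 2 - k.
Here k = 31.
chi = 2 - 31 = -29

-29


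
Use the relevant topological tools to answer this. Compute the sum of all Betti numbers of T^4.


b_k(T^4) = C(4,k), so the sum over k is sum_k C(4,k) = 2^4.
Total = 2^4 = 16

16


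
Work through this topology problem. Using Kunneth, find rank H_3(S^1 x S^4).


Each S^d has Poincare polynomial 1 + t^d.
The product S^1 x S^4 has Poincare polynomial prod(1+t^d_i).
Expanding: b_0=1, b_1=1, b_4=1, b_5=1.
b_3 = 0

0


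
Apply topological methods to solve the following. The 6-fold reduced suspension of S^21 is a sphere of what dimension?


Each suspension raises dimension by 1: Sigma S^n = S^{n+1}.
Sigma^6 S^21 = S^{21+6} = S^27

27


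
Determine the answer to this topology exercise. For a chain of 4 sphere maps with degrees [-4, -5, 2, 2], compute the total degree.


Degree is multiplicative: deg(composition) = product of degrees.
= (-4) * (-5) * (2) * (2) = 80

80


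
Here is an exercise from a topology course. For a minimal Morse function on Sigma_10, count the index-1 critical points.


A perfect Morse function has m_k = b_k.
For Sigma_10: b_0=1, b_1=2g=20, b_2=1.
Saddles m_1 = 2g = 20

20


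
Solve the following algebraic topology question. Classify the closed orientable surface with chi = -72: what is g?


chi = 2 - 2g for closed orientable surfaces.
-72 = 2 - 2g
2g = 2 - (-72) = 74
g = 37

37


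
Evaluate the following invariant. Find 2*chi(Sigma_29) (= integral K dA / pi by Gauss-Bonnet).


Gauss-Bonnet: integral K dA = 2*pi*chi(M).
chi(Sigma_29) = 2 - 2*29 = -56.
(integral K dA)/pi = 2*chi = 2*(-56) = -112

-112


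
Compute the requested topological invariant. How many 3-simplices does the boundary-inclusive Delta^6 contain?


Delta^6 has 6+1 vertices. A 3-face is a choice of 3+1 vertices.
f_3 = C(6+1, 3+1) = C(7,4) = 35

35


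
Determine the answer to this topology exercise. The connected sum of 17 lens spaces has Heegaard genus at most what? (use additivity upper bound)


Heegaard genus satisfies g(A#B) <= g(A) + g(B).
Each lens space has g = 1.
Upper bound: 17 * 1 = 17

17


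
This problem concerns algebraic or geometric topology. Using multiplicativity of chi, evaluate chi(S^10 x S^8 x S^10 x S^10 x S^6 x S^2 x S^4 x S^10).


chi is multiplicative: chi(X x Y) = chi(X) chi(Y).
Each even-dim sphere has chi = 2. There are 8 factors.
chi = 2^8 = 256

256


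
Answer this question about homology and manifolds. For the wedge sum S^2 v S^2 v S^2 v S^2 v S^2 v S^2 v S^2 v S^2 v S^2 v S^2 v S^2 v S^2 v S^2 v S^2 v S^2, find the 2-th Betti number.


For a wedge of spheres, H_k (k>0) is free on one generator per sphere of dimension k.
Spheres of dimension 2: count = 15.
b_2 = 15

15


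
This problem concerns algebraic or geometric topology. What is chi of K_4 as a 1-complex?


K_4: V = 4, E = C(4,2) = 6.
chi = V - E = 4 - 6 = -2

-2


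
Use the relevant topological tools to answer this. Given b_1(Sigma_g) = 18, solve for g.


For a closed orientable surface: b_1 = 2g.
18 = 2g
g = 18 / 2 = 9

9


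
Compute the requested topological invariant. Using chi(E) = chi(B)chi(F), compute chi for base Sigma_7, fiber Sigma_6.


For a fiber bundle F -> E -> B (with CW structure): chi(E) = chi(B) * chi(F).
chi(Sigma_7) = -12, chi(Sigma_6) = -10.
chi(E) = (-12) * (-10) = 120

120


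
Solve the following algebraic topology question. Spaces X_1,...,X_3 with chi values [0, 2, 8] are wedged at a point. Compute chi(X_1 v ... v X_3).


chi(A v B) = chi(A) + chi(B) - 1 (one point identified).
For 3 spaces: chi = (sum chi_i) - (3 - 1).
sum = 10; chi = 10 - 2 = 8

8


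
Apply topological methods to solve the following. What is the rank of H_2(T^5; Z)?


By the Kunneth formula, b_k(T^n) = C(n,k).
b_2(T^5) = C(5,2).
C(5,2) = 5!/(2!*3!) = 10

10


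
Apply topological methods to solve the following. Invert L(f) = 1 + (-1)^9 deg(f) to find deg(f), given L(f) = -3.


L(f) = 1 + (-1)^9 deg(f) on S^9.
-3 = 1 + (-1)^9 * deg(f)
(-1)^9 * deg(f) = -4
deg(f) = 4

4


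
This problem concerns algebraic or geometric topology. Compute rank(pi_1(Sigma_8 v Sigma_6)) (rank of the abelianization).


For a wedge: H_1(A v B) = H_1(A) + H_1(B).
b_1(Sigma_8) = 16, b_1(Sigma_6) = 12.
b_1 = 16 + 12 = 28

28


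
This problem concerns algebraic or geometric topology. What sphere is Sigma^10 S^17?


Each suspension raises dimension by 1: Sigma S^n = S^{n+1}.
Sigma^10 S^17 = S^{17+10} = S^27

27


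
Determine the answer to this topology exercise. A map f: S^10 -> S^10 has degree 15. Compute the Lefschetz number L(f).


On S^10: L(f) = tr(f_0*) + (-1)^10 tr(f_10*) = 1 + (-1)^10 * deg(f).
L(f) = 1 + (-1)^10 * 15 = 1 + 15 = 16

16


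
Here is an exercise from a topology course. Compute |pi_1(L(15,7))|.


pi_1(L(p,q)) = Z/pZ for any q coprime to p.
|pi_1(L(15,7))| = 15

15


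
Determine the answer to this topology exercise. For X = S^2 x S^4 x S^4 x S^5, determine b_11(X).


Each S^d has Poincare polynomial 1 + t^d.
The product S^2 x S^4 x S^4 x S^5 has Poincare polynomial prod(1+t^d_i).
Expanding: b_0=1, b_2=1, b_4=2, b_5=1, b_6=2, b_7=1, b_8=1, b_9=2, b_10=1, b_11=2, b_13=1, b_15=1.
b_11 = 2

2


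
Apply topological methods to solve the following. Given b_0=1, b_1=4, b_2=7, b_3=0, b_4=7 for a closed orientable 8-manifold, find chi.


By Poincare duality b_k = b_{8-k}, so full Betti numbers: b_0=1, b_1=4, b_2=7, b_3=0, b_4=7, b_5=0, b_6=7, b_7=4, b_8=1.
chi = sum (-1)^k b_k = 15

15


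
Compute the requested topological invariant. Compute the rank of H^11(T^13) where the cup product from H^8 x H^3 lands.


Cup product: H^p x H^q -> H^{p+q}; here p+q = 8+3 = 11.
rank H^k(T^n) = C(n,k).
C(13,11) = 78

78


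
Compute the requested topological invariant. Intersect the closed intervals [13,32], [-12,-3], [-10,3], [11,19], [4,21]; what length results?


Intersection = [max(a_i), min(b_i)] = [13, -3].
Since 13 > -3, the intersection is empty.
Length = 0

0


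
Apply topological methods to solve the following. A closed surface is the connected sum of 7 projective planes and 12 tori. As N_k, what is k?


Since a >= 1, the sum is non-orientable; each T^2 can be replaced by RP^2 # RP^2 (since T^2#RP^2 = 3RP^2).
Total crosscaps k = 7 + 2*12 = 31.
Check via chi: chi = 7*1 + 12*0 - (7+12-1)*2 = -29 = 2 - k = -29. Consistent.

31


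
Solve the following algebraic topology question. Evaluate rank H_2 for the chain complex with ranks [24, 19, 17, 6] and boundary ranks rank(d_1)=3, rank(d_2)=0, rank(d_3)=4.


rank H_k = rank(ker d_k) - rank(im d_{k+1}).
rank(ker d_2) = rank(C_2) - rank(d_2) = 17 - 0 = 17.
rank(im d_{2+1}) = 4.
rank H_2 = 17 - 4 = 13

13


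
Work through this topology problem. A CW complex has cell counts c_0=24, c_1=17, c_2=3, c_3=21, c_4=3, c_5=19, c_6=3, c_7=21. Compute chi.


chi = sum_k (-1)^k c_k.
= (-1)^0*24 + (-1)^1*17 + (-1)^2*3 + (-1)^3*21 + (-1)^4*3 + (-1)^5*19 + (-1)^6*3 + (-1)^7*21
= (24) + (-17) + (3) + (-21) + (3) + (-19) + (3) + (-21)
= -45

-45


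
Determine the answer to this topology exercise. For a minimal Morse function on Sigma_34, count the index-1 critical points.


A perfect Morse function has m_k = b_k.
For Sigma_34: b_0=1, b_1=2g=68, b_2=1.
Saddles m_1 = 2g = 68

68


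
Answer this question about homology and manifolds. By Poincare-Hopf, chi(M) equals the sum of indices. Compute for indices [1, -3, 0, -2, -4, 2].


Poincare-Hopf: chi(M) = sum of indices of zeros.
chi = (1) + (-3) + (0) + (-2) + (-4) + (2) = -6

-6


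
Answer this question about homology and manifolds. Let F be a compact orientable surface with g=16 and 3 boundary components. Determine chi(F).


For a compact orientable surface with genus g and b boundary components: chi = 2 - 2g - b.
chi = 2 - 2*16 - 3 = 2 - 32 - 3 = -33

-33


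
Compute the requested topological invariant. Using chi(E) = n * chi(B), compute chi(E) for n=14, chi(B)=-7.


For a finite covering: chi(E) = (number of sheets) * chi(B).
chi(E) = 14 * (-7) = -98

-98


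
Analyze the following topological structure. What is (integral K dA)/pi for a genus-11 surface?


Gauss-Bonnet: integral K dA = 2*pi*chi(M).
chi(Sigma_11) = 2 - 2*11 = -20.
(integral K dA)/pi = 2*chi = 2*(-20) = -40

-40


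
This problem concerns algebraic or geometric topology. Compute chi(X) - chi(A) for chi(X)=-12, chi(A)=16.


Relative Euler characteristic: chi(X, A) = chi(X) - chi(A).
= -12 - (16) = -28

-28


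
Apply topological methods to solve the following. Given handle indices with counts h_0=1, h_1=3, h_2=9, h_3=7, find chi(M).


Handles of index k contribute (-1)^k to chi (same as CW cells).
chi = (1) + (-3) + (9) + (-7) = 0

0


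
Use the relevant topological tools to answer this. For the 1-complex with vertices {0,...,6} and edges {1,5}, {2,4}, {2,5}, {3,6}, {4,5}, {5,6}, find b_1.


b_1 = E - V + (number of components).
E = 6, V = 7, components = 2.
b_1 = 6 - 7 + 2 = 1

1


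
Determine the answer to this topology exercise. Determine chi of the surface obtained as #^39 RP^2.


For a non-orientable closed surface with k crosscaps: chi = 2 - k.
Here k = 39.
chi = 2 - 39 = -37

-37


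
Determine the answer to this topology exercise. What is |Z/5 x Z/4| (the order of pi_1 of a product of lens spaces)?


pi_1(X x Y) = pi_1(X) x pi_1(Y).
pi_1(L(5,1)) = Z/5, pi_1(L(4,1)) = Z/4.
|Z/5 x Z/4| = 5 * 4 = 20

20


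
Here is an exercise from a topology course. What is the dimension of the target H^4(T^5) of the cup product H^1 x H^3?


Cup product: H^p x H^q -> H^{p+q}; here p+q = 1+3 = 4.
rank H^k(T^n) = C(n,k).
C(5,4) = 5

5


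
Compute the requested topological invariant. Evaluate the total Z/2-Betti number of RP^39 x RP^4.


dim H^*(RP^n; Z/2) = n+1 (one Z/2 in each degree 0..n).
Total Betti number is multiplicative.
Total = (39+1) * (4+1) = 40 * 5 = 200

200


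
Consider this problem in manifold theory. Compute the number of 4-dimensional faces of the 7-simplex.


Delta^7 has 7+1 vertices. A 4-face is a choice of 4+1 vertices.
f_4 = C(7+1, 4+1) = C(8,5) = 56

56


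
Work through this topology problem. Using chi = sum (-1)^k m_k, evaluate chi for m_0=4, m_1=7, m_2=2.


Morse theory: chi(M) = sum_k (-1)^k m_k where m_k = #(index-k critical points).
= (4) + (-7) + (2) = -1

-1


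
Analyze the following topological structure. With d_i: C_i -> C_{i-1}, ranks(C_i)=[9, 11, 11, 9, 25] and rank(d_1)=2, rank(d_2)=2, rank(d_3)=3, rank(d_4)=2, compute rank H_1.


rank H_k = rank(ker d_k) - rank(im d_{k+1}).
rank(ker d_1) = rank(C_1) - rank(d_1) = 11 - 2 = 9.
rank(im d_{1+1}) = 2.
rank H_1 = 9 - 2 = 7

7


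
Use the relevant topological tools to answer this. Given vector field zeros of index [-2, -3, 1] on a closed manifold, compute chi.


Poincare-Hopf: chi(M) = sum of indices of zeros.
chi = (-2) + (-3) + (1) = -4

-4


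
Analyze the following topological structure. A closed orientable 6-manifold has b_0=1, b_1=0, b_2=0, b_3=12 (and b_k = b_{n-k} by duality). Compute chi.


By Poincare duality b_k = b_{6-k}, so full Betti numbers: b_0=1, b_1=0, b_2=0, b_3=12, b_4=0, b_5=0, b_6=1.
chi = sum (-1)^k b_k = -10

-10


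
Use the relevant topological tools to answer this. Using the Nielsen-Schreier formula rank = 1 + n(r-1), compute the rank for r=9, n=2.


Nielsen-Schreier: an index-n subgroup of F_r is free of rank 1 + n(r-1).
Equivalently: chi(cover) = n*chi(base); chi(vee_r S^1) = 1 - 9 = -8.
chi(E) = 2*(-8) = -16; rank = 1 - chi(E) = 1 - (-16) = 17.
rank = 1 + 2*(9-1) = 1 + 16 = 17

17


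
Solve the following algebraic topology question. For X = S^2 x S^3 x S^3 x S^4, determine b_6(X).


Each S^d has Poincare polynomial 1 + t^d.
The product S^2 x S^3 x S^3 x S^4 has Poincare polynomial prod(1+t^d_i).
Expanding: b_0=1, b_2=1, b_3=2, b_4=1, b_5=2, b_6=2, b_7=2, b_8=1, b_9=2, b_10=1, b_12=1.
b_6 = 2

2


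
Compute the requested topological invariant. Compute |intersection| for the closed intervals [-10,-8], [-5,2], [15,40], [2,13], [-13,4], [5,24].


Intersection = [max(a_i), min(b_i)] = [15, -8].
Since 15 > -8, the intersection is empty.
Length = 0

0


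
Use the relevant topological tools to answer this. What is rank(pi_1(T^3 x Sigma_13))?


pi_1(A x B) = pi_1(A) x pi_1(B); rank of abelianization = b_1.
b_1(T^3) = 3, b_1(Sigma_13) = 2*13 = 26.
b_1(product) = 3 + 26 = 29

29


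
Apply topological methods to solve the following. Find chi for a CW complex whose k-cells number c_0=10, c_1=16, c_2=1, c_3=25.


chi = sum_k (-1)^k c_k.
= (-1)^0*10 + (-1)^1*16 + (-1)^2*1 + (-1)^3*25
= (10) + (-16) + (1) + (-25)
= -30

-30


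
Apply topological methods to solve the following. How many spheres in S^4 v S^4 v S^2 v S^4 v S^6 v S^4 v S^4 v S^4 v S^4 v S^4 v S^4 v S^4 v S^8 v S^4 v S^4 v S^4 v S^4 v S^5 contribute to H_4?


For a wedge of spheres, H_k (k>0) is free on one generator per sphere of dimension k.
Spheres of dimension 4: count = 14.
b_4 = 14

14


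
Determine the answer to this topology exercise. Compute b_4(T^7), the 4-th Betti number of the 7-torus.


By the Kunneth formula, b_k(T^n) = C(n,k).
b_4(T^7) = C(7,4).
C(7,4) = 7!/(4!*3!) = 35

35


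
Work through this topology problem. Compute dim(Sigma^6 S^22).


Each suspension raises dimension by 1: Sigma S^n = S^{n+1}.
Sigma^6 S^22 = S^{22+6} = S^28

28


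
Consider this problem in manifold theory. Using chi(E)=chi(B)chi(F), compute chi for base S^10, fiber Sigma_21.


chi(S^10) = 2 (n even), chi(Sigma_21) = 2 - 2*21 = -40.
chi(E) = 2 * (-40) = -80

-80


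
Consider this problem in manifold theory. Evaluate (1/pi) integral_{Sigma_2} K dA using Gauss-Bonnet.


Gauss-Bonnet: integral K dA = 2*pi*chi(M).
chi(Sigma_2) = 2 - 2*2 = -2.
(integral K dA)/pi = 2*chi = 2*(-2) = -4

-4


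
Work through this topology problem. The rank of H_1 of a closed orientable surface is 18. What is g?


For a closed orientable surface: b_1 = 2g.
18 = 2g
g = 18 / 2 = 9

9


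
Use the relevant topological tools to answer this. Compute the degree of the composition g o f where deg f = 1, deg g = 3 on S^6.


Degree is multiplicative under composition: deg(g o f) = deg(g) * deg(f).
= 3 * 1 = 3

3


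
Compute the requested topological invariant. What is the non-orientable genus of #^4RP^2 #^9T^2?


Since a >= 1, the sum is non-orientable; each T^2 can be replaced by RP^2 # RP^2 (since T^2#RP^2 = 3RP^2).
Total crosscaps k = 4 + 2*9 = 22.
Check via chi: chi = 4*1 + 9*0 - (4+9-1)*2 = -20 = 2 - k = -20. Consistent.

22


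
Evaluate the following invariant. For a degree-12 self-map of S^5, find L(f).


On S^5: L(f) = tr(f_0*) + (-1)^5 tr(f_5*) = 1 + (-1)^5 * deg(f).
L(f) = 1 + (-1)^5 * 12 = 1 + -12 = -11

-11


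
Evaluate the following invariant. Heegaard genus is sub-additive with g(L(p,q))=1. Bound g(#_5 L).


Heegaard genus satisfies g(A#B) <= g(A) + g(B).
Each lens space has g = 1.
Upper bound: 5 * 1 = 5

5


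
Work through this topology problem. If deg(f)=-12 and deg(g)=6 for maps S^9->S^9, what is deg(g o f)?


Degree is multiplicative under composition: deg(g o f) = deg(g) * deg(f).
= 6 * -12 = -72

-72


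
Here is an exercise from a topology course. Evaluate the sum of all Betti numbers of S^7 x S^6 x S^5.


Total Betti number is multiplicative under products.
Each S^d (d>=1) has total Betti number 2.
There are 3 sphere factors.
Total = 2^3 = 8

8


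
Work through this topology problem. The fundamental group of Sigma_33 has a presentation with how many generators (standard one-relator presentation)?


Standard presentation: pi_1(Sigma_g) = <a_1,b_1,...,a_g,b_g | [a_1,b_1]...[a_g,b_g] = 1>.
Number of generators = 2g = 2*33 = 66

66


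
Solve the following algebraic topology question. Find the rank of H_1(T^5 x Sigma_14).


pi_1(A x B) = pi_1(A) x pi_1(B); rank of abelianization = b_1.
b_1(T^5) = 5, b_1(Sigma_14) = 2*14 = 28.
b_1(product) = 5 + 28 = 33

33


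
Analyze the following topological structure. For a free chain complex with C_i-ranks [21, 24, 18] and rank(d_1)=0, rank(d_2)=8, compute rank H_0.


rank H_k = rank(ker d_k) - rank(im d_{k+1}).
rank(ker d_0) = rank(C_0) - rank(d_0) = 21 - 0 = 21.
rank(im d_{0+1}) = 0.
rank H_0 = 21 - 0 = 21

21


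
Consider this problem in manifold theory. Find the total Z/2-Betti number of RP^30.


H^k(RP^30; Z/2) = Z/2 for each 0 <= k <= 30.
Total dimension = 30 + 1 = 31

31


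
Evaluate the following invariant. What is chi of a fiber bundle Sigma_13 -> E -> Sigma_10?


For a fiber bundle F -> E -> B (with CW structure): chi(E) = chi(B) * chi(F).
chi(Sigma_10) = -18, chi(Sigma_13) = -24.
chi(E) = (-18) * (-24) = 432

432


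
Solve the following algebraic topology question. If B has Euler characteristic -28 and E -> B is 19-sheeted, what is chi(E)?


For a finite covering: chi(E) = (number of sheets) * chi(B).
chi(E) = 19 * (-28) = -532

-532


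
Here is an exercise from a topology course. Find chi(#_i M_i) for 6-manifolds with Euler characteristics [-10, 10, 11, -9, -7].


For n-manifolds: chi(A#B) = chi(A) + chi(B) - chi(S^6).
chi(S^6) = 1 + (-1)^6 = 2.
chi(#) = (sum chi_i) - (5-1)*chi(S^6) = -5 - 4*2 = -13

-13


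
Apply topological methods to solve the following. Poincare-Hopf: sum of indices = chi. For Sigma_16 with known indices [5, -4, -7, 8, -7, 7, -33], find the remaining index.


Poincare-Hopf: sum of indices = chi(M).
chi(Sigma_16) = 2 - 2*16 = -30.
Sum of known indices = -31.
x = chi - (sum known) = -30 - (-31) = 1

1


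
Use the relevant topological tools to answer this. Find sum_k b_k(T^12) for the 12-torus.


b_k(T^12) = C(12,k), so the sum over k is sum_k C(12,k) = 2^12.
Total = 2^12 = 4096

4096


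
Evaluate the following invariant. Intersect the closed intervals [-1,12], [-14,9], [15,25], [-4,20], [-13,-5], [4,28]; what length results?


Intersection = [max(a_i), min(b_i)] = [15, -5].
Since 15 > -5, the intersection is empty.
Length = 0

0


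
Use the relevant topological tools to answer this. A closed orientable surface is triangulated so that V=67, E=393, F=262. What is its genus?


chi = V - E + F = 67 - 393 + 262 = -64
For orientable closed surface: chi = 2 - 2g, so g = (2 - chi)/2.
g = (2 - (-64)) / 2 = 66 / 2 = 33

33


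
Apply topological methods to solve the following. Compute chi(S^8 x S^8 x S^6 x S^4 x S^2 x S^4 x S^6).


chi is multiplicative: chi(X x Y) = chi(X) chi(Y).
Each even-dim sphere has chi = 2. There are 7 factors.
chi = 2^7 = 128

128


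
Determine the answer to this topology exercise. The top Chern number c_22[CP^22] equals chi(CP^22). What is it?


For any closed oriented manifold, <e(TM),[M]> = chi(M).
chi(CP^22) = 22+1 = 23

23


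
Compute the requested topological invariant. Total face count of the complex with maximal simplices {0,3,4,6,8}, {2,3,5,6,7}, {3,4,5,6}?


Each maximal simplex on m vertices has 2^m - 1 nonempty faces.
Take the union (dedupe shared faces).
Total distinct faces = 63

63


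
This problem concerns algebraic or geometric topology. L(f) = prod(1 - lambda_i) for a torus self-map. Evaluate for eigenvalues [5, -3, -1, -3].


For a torus self-map: L(f) = det(I - A) where A acts on H_1.
L(f) = (1-5) * (1--3) * (1--1) * (1--3) = -4 * 4 * 2 * 4 = -128

-128


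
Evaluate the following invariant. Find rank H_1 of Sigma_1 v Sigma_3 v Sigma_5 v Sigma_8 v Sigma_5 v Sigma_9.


For a wedge X v Y: reduced H_k(X v Y) = H_k(X) + H_k(Y).
Each Sigma_g contributes b_1 = 2g.
b_1 = 2 + 6 + 10 + 16 + 10 + 18 = 62

62


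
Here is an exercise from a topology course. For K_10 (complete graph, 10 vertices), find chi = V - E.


K_10: V = 10, E = C(10,2) = 45.
chi = V - E = 10 - 45 = -35

-35


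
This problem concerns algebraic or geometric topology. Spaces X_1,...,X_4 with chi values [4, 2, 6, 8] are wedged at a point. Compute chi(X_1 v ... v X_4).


chi(A v B) = chi(A) + chi(B) - 1 (one point identified).
For 4 spaces: chi = (sum chi_i) - (4 - 1).
sum = 20; chi = 20 - 3 = 17

17


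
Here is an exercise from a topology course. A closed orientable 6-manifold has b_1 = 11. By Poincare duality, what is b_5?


Poincare duality for closed orientable n-manifolds: b_k = b_{n-k}.
Here n = 6, so b_5 = b_1 = 11

11


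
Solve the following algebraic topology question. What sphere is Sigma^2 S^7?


Each suspension raises dimension by 1: Sigma S^n = S^{n+1}.
Sigma^2 S^7 = S^{7+2} = S^9

9


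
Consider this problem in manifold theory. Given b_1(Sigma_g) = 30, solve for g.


For a closed orientable surface: b_1 = 2g.
30 = 2g
g = 30 / 2 = 15

15


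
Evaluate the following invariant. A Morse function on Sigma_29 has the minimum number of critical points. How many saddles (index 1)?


A perfect Morse function has m_k = b_k.
For Sigma_29: b_0=1, b_1=2g=58, b_2=1.
Saddles m_1 = 2g = 58

58


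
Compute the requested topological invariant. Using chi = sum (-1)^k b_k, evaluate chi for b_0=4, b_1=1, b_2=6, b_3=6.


chi = sum_k (-1)^k b_k.
= (4) + (-1) + (6) + (-6)
= 3

3


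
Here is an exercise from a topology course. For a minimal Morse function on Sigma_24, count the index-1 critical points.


A perfect Morse function has m_k = b_k.
For Sigma_24: b_0=1, b_1=2g=48, b_2=1.
Saddles m_1 = 2g = 48

48


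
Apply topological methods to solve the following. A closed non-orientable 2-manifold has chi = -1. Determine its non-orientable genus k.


chi = 2 - k for closed non-orientable surfaces with k crosscaps.
-1 = 2 - k
k = 2 - (-1) = 3

3


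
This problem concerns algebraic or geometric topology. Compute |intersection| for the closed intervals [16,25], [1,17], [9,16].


Intersection = [max(a_i), min(b_i)] = [16, 16].
Length = 16 - 16 = 0

0


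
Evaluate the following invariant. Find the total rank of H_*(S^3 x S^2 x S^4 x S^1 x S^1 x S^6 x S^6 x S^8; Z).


Total Betti number is multiplicative under products.
Each S^d (d>=1) has total Betti number 2.
There are 8 sphere factors.
Total = 2^8 = 256

256


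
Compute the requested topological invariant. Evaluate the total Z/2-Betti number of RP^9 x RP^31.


dim H^*(RP^n; Z/2) = n+1 (one Z/2 in each degree 0..n).
Total Betti number is multiplicative.
Total = (9+1) * (31+1) = 10 * 32 = 320

320


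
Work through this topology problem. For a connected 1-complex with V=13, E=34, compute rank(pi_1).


For a connected graph: rank(pi_1) = b_1 = E - V + 1 = 1 - chi.
chi = V - E = 13 - 34 = -21.
rank = 1 - (-21) = 34 - 13 + 1 = 22

22


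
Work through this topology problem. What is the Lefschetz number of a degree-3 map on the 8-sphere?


On S^8: L(f) = tr(f_0*) + (-1)^8 tr(f_8*) = 1 + (-1)^8 * deg(f).
L(f) = 1 + (-1)^8 * 3 = 1 + 3 = 4

4


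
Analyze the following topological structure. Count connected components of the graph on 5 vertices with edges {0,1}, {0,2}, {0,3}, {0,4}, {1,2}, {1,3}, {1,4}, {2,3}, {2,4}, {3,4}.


Run DFS/union-find over 5 vertices.
V = 5, E = 10.
Number of components = 1

1


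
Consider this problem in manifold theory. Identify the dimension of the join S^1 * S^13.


Join of spheres: S^m * S^n = S^{m+n+1}.
dim = 1 + 13 + 1 = 15

15


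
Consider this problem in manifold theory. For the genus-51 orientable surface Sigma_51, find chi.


For a closed orientable surface of genus g: chi = 2 - 2g.
Here g = 51.
chi = 2 - 2*51 = 2 - 102 = -100

-100


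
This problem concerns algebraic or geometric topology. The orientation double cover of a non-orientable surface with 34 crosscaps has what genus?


chi(N_34) = 2 - 34 = -32.
Double cover: chi(Sigma_g) = 2 * chi(N_34) = 2*(-32) = -64.
2 - 2g = -64, so g = (2 - (-64))/2 = 66/2 = 33

33


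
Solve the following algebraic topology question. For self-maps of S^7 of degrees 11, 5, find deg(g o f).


Degree is multiplicative under composition: deg(g o f) = deg(g) * deg(f).
= 5 * 11 = 55

55


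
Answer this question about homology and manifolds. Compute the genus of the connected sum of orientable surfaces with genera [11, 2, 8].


Genus is additive under connected sum of orientable surfaces.
g = 11 + 2 + 8 = 21

21


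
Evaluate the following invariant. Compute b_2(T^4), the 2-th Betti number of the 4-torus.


By the Kunneth formula, b_k(T^n) = C(n,k).
b_2(T^4) = C(4,2).
C(4,2) = 4!/(2!*2!) = 6

6


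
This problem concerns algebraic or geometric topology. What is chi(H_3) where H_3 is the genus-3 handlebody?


A genus-g handlebody deformation retracts to a wedge of g circles.
chi(vee_g S^1) = 1 - g.
chi(H_3) = 1 - 3 = -2

-2


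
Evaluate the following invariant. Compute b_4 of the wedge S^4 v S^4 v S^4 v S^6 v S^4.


For a wedge of spheres, H_k (k>0) is free on one generator per sphere of dimension k.
Spheres of dimension 4: count = 4.
b_4 = 4

4


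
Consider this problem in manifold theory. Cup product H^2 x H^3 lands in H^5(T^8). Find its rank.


Cup product: H^p x H^q -> H^{p+q}; here p+q = 2+3 = 5.
rank H^k(T^n) = C(n,k).
C(8,5) = 56

56


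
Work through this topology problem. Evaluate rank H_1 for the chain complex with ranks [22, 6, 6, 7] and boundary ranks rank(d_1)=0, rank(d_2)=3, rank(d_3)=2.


rank H_k = rank(ker d_k) - rank(im d_{k+1}).
rank(ker d_1) = rank(C_1) - rank(d_1) = 6 - 0 = 6.
rank(im d_{1+1}) = 3.
rank H_1 = 6 - 3 = 3

3


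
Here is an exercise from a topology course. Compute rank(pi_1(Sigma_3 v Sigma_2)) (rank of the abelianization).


For a wedge: H_1(A v B) = H_1(A) + H_1(B).
b_1(Sigma_3) = 6, b_1(Sigma_2) = 4.
b_1 = 6 + 4 = 10

10


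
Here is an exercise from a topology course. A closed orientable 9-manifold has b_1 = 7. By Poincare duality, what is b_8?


Poincare duality for closed orientable n-manifolds: b_k = b_{n-k}.
Here n = 9, so b_8 = b_1 = 7

7


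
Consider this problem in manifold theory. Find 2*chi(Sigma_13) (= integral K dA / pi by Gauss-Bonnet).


Gauss-Bonnet: integral K dA = 2*pi*chi(M).
chi(Sigma_13) = 2 - 2*13 = -24.
(integral K dA)/pi = 2*chi = 2*(-24) = -48

-48


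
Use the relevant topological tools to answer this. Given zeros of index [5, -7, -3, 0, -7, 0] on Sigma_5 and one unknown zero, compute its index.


Poincare-Hopf: sum of indices = chi(M).
chi(Sigma_5) = 2 - 2*5 = -8.
Sum of known indices = -12.
x = chi - (sum known) = -8 - (-12) = 4

4


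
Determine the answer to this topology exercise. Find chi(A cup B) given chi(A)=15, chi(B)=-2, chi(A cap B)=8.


chi(A cup B) = chi(A) + chi(B) - chi(A cap B)
= 15 + (-2) - (8)
= 5

5


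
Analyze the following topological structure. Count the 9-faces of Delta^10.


Delta^10 has 10+1 vertices. A 9-face is a choice of 9+1 vertices.
f_9 = C(10+1, 9+1) = C(11,10) = 11

11


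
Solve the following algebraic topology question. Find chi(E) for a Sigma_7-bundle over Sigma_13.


For a fiber bundle F -> E -> B (with CW structure): chi(E) = chi(B) * chi(F).
chi(Sigma_13) = -24, chi(Sigma_7) = -12.
chi(E) = (-24) * (-12) = 288

288


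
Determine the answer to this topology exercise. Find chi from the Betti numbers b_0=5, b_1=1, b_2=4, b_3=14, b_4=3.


chi = sum_k (-1)^k b_k.
= (5) + (-1) + (4) + (-14) + (3)
= -3

-3


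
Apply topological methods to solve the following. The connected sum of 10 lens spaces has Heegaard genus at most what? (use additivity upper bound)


Heegaard genus satisfies g(A#B) <= g(A) + g(B).
Each lens space has g = 1.
Upper bound: 10 * 1 = 10

10


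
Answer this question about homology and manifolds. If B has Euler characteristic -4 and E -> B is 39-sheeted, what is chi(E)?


For a finite covering: chi(E) = (number of sheets) * chi(B).
chi(E) = 39 * (-4) = -156

-156


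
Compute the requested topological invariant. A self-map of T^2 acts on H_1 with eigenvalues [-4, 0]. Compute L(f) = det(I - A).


For a torus self-map: L(f) = det(I - A) where A acts on H_1.
L(f) = (1--4) * (1-0) = 5 * 1 = 5

5


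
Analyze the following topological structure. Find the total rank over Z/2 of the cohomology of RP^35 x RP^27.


dim H^*(RP^n; Z/2) = n+1 (one Z/2 in each degree 0..n).
Total Betti number is multiplicative.
Total = (35+1) * (27+1) = 36 * 28 = 1008

1008


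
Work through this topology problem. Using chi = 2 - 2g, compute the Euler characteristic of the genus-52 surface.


For a closed orientable surface of genus g: chi = 2 - 2g.
Here g = 52.
chi = 2 - 2*52 = 2 - 104 = -102

-102


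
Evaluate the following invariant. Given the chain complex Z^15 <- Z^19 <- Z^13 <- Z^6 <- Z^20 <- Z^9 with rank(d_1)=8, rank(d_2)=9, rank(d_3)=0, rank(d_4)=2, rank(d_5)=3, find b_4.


rank H_k = rank(ker d_k) - rank(im d_{k+1}).
rank(ker d_4) = rank(C_4) - rank(d_4) = 20 - 2 = 18.
rank(im d_{4+1}) = 3.
rank H_4 = 18 - 3 = 15

15


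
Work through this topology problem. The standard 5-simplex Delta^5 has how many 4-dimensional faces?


Delta^5 has 5+1 vertices. A 4-face is a choice of 4+1 vertices.
f_4 = C(5+1, 4+1) = C(6,5) = 6

6


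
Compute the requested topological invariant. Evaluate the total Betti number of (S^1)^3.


b_k(T^3) = C(3,k), so the sum over k is sum_k C(3,k) = 2^3.
Total = 2^3 = 8

8


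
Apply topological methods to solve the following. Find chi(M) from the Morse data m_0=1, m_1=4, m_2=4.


Morse theory: chi(M) = sum_k (-1)^k m_k where m_k = #(index-k critical points).
= (1) + (-4) + (4) = 1

1


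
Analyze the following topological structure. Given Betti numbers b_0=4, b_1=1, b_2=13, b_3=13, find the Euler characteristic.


chi = sum_k (-1)^k b_k.
= (4) + (-1) + (13) + (-13)
= 3

3


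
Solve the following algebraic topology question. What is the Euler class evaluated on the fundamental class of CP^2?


For any closed oriented manifold, <e(TM),[M]> = chi(M).
chi(CP^2) = 2+1 = 3

3
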